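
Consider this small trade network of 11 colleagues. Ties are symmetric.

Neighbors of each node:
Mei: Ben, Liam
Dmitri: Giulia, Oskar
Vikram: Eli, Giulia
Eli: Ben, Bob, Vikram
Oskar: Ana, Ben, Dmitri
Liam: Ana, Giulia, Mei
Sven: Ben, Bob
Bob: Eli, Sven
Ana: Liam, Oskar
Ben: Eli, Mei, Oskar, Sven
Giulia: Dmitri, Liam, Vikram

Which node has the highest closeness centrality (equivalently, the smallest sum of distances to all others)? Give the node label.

Farness (sum of distances to all others) for each node — Ana:23, Ben:17, Bob:27, Dmitri:23, Eli:20, Giulia:21, Liam:21, Mei:21, Oskar:19, Sven:24, Vikram:22.
The smallest farness is 17, for Ben, so Ben has the highest closeness.

Ben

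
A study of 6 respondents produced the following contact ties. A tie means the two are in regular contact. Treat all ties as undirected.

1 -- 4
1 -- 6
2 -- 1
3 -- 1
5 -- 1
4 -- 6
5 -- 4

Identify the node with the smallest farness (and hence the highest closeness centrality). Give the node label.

Farness (sum of distances to all others) for each node — 1:5, 2:9, 3:9, 4:7, 5:8, 6:8.
The smallest farness is 5, for 1, so 1 has the highest closeness.

1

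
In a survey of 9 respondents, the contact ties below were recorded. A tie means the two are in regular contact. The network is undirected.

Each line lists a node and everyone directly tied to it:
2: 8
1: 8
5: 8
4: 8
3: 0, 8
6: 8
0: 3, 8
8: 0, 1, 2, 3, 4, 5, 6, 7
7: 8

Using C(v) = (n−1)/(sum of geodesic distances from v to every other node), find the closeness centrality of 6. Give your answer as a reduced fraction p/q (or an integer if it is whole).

Distances from 6: 0:2, 1:2, 2:2, 3:2, 4:2, 5:2, 7:2, 8:1. Sum = 15.
n = 9, so closeness = 8/15.

8/15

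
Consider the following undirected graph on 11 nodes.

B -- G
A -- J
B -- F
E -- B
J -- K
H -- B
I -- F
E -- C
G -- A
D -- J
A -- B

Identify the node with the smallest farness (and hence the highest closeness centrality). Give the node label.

B

Farness (sum of distances to all others) for each node — A:19, B:17, C:33, D:33, E:24, F:24, G:22, H:26, I:33, J:24, K:33.
The smallest farness is 17, for B, so B has the highest closeness.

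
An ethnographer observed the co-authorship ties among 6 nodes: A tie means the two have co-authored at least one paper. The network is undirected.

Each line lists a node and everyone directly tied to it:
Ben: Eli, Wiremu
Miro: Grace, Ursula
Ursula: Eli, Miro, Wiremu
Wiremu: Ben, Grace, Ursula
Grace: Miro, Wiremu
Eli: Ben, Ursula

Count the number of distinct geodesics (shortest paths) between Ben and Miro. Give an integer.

3

The shortest distance is 3. The length-3 paths are: Ben–Eli–Ursula–Miro; Ben–Wiremu–Ursula–Miro; Ben–Wiremu–Grace–Miro.
That gives 3 distinct shortest paths.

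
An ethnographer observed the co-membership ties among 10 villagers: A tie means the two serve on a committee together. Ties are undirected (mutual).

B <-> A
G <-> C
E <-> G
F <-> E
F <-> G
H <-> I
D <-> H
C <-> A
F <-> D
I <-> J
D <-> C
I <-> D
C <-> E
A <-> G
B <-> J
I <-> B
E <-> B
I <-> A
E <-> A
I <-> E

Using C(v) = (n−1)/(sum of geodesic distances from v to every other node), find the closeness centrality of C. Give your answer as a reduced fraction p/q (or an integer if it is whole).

3/5

Distances from C: A:1, B:2, D:1, E:1, F:2, G:1, H:2, I:2, J:3. Sum = 15.
n = 10, so closeness = 9/15 = 3/5.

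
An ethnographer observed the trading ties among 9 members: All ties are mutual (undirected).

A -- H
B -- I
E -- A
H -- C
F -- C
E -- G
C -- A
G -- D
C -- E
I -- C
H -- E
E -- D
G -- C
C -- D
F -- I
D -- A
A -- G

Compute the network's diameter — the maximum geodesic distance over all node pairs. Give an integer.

Eccentricity of each node (its greatest distance to any other): A:3, B:3, C:2, D:3, E:3, F:2, G:3, H:3, I:2.
The maximum eccentricity is 3, realized for instance by the pair B–A via B – I – C – A. So the diameter is 3.

3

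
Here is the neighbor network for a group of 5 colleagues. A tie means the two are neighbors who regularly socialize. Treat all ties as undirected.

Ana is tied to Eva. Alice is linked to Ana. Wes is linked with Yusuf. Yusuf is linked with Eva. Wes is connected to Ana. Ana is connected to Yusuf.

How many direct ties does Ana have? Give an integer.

Ana is directly tied to Alice, Eva, Wes, and Yusuf. That is 4 neighbors, so the degree of Ana is 4.

4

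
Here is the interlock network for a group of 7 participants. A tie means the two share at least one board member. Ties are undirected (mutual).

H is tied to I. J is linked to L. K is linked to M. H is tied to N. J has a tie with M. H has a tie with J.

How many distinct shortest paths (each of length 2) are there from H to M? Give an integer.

1

The shortest distance is 2, and the only length-2 path is H–J–M. So there is exactly 1 shortest path.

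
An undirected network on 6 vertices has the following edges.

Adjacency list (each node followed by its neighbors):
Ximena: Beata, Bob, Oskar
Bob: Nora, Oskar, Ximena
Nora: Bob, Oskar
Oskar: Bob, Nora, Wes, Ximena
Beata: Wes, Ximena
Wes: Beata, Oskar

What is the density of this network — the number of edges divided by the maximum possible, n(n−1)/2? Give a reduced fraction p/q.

8/15

There are 8 edges and 6 nodes, so the maximum possible is C(6,2) = 15.
Density = 8/15.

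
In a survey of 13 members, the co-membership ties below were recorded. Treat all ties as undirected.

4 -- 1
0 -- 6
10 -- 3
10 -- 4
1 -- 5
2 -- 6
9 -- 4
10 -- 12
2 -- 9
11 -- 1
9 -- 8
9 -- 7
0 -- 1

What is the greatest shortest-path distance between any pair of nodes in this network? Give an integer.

5

Eccentricity of each node (its greatest distance to any other): 0:4, 1:3, 2:4, 3:5, 4:3, 5:4, 6:5, 7:4, 8:4, 9:3, 10:4, 11:4, 12:5.
The maximum eccentricity is 5, realized for instance by the pair 6–12 via 6 – 2 – 9 – 4 – 10 – 12. So the diameter is 5.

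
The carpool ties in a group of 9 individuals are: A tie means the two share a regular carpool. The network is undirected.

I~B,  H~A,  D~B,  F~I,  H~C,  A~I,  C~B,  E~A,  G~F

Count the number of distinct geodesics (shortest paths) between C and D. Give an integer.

The shortest distance is 2, and the only length-2 path is C–B–D. So there is exactly 1 shortest path.

1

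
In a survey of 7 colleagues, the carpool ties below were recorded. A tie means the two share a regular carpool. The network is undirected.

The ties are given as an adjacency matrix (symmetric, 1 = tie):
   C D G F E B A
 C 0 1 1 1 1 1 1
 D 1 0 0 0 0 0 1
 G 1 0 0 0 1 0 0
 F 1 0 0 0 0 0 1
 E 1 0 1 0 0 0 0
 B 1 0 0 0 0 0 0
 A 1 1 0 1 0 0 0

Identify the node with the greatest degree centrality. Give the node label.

Degrees — A:3, B:1, C:6, D:2, E:2, F:2, G:2.
The maximum is 6, attained only by C.

C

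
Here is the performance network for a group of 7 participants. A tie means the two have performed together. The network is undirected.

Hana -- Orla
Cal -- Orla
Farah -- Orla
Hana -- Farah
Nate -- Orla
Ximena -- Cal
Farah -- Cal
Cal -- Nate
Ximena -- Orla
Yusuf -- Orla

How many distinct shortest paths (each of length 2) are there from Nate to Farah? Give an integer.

2

The shortest distance is 2. The length-2 paths are: Nate–Cal–Farah; Nate–Orla–Farah.
That gives 2 distinct shortest paths.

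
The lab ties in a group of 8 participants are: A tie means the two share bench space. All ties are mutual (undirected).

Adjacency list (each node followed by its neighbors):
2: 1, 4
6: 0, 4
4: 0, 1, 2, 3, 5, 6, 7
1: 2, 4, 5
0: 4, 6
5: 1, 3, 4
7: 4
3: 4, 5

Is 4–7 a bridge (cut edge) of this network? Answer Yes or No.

Yes

Without the 4–7 edge there is no alternate route between 4 and 7, so the network disconnects. It is a bridge.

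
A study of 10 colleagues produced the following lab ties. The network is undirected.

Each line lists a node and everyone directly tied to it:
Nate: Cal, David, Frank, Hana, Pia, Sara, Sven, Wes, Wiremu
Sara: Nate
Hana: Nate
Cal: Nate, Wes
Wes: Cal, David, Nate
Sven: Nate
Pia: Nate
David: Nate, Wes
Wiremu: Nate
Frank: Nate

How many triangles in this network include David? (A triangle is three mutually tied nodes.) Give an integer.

1

David's neighbors: Nate and Wes.
Neighbor pairs that are themselves tied: David–Nate–Wes. Each forms one triangle with David, for 1 in total.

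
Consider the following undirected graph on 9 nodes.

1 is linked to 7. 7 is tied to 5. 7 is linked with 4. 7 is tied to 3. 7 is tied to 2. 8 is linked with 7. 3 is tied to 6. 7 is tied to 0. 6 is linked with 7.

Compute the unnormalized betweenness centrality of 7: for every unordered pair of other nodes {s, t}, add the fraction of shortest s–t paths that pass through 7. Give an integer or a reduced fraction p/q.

27

Pairs whose geodesics pass through 7 — 2–3: 1; 2–8: 1; 2–5: 1; 2–1: 1; 2–4: 1; 2–0: 1; 2–6: 1; 3–8: 1; 3–5: 1; 3–1: 1; 3–4: 1; 3–0: 1; 8–5: 1; 8–1: 1 … (+13 more pairs).
All other pairs contribute 0.
Summing the contributions gives betweenness(7) = 27.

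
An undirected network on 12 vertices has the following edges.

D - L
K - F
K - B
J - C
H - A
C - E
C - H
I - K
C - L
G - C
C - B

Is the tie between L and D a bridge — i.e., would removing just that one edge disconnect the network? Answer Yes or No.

Yes

Without the L–D edge there is no alternate route between L and D, so the network disconnects. It is a bridge.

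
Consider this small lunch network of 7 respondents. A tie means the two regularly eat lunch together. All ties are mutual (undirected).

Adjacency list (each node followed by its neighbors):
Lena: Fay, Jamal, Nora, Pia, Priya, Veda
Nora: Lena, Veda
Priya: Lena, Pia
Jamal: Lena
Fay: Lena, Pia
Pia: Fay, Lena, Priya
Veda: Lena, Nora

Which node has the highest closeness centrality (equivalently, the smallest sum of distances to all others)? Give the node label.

Lena

Farness (sum of distances to all others) for each node — Fay:10, Jamal:11, Lena:6, Nora:10, Pia:9, Priya:10, Veda:10.
The smallest farness is 6, for Lena, so Lena has the highest closeness.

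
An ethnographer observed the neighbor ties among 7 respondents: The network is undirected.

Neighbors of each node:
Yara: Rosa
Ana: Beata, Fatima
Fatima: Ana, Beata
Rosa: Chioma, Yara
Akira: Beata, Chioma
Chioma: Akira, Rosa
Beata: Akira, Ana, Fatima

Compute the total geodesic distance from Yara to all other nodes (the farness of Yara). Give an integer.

Distances from Yara: Akira:3, Ana:5, Beata:4, Chioma:2, Fatima:5, Rosa:1.
Sum = 3 + 5 + 4 + 2 + 5 + 1 = 20.

20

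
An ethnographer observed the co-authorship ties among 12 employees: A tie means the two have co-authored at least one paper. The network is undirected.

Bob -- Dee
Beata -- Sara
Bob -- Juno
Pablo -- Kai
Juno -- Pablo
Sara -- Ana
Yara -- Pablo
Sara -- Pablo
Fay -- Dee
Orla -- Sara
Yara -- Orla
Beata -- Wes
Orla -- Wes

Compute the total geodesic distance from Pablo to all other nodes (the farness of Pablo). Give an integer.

Distances from Pablo: Ana:2, Beata:2, Bob:2, Dee:3, Fay:4, Juno:1, Kai:1, Orla:2, Sara:1, Wes:3, Yara:1.
Sum = 2 + 2 + 2 + 3 + 4 + 1 + 1 + 2 + 1 + 3 + 1 = 22.

22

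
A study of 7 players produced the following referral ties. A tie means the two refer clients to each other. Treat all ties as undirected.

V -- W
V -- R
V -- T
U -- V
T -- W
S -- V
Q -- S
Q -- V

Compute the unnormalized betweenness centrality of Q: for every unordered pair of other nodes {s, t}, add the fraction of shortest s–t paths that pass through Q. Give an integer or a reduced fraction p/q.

No shortest path between any pair of other nodes passes through Q.
Summing the contributions gives betweenness(Q) = 0.

0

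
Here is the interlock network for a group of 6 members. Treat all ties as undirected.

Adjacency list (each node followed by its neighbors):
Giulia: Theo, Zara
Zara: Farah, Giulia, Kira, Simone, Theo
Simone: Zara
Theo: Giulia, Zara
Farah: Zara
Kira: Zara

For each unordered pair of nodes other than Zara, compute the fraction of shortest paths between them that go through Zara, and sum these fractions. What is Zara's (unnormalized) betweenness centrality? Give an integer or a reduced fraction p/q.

Pairs whose geodesics pass through Zara — Kira–Theo: 1; Kira–Simone: 1; Kira–Farah: 1; Kira–Giulia: 1; Theo–Simone: 1; Theo–Farah: 1; Simone–Farah: 1; Simone–Giulia: 1; Farah–Giulia: 1.
All other pairs contribute 0.
Summing the contributions gives betweenness(Zara) = 9.

9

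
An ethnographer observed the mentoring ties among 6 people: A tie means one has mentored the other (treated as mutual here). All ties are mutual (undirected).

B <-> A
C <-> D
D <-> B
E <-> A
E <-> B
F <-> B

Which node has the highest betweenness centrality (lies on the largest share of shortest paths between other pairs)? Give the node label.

B

Unnormalized betweenness of each node: A:0, B:8, C:0, D:4, E:0, F:0.
B has the largest value, 8, making it the main broker — the node through which the most shortest paths run.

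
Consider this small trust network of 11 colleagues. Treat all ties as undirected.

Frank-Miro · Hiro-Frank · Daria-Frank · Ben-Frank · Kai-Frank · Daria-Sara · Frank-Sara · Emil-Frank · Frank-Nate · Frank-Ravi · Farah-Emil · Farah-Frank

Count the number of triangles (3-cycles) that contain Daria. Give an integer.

Daria's neighbors: Frank and Sara.
Neighbor pairs that are themselves tied: Daria–Frank–Sara. Each forms one triangle with Daria, for 1 in total.

1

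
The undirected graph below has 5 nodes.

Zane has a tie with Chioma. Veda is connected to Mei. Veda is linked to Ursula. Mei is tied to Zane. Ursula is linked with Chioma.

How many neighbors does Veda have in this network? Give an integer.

2

Veda is directly tied to Mei and Ursula. That is 2 neighbors, so the degree of Veda is 2.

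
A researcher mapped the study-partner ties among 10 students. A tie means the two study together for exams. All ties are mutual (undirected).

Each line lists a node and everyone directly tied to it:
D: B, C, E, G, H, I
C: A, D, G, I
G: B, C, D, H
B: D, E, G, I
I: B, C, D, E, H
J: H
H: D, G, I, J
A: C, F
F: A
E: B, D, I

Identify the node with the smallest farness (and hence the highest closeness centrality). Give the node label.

Farness (sum of distances to all others) for each node — A:21, B:18, C:15, D:13, E:19, F:29, G:15, H:17, I:14, J:25.
The smallest farness is 13, for D, so D has the highest closeness.

D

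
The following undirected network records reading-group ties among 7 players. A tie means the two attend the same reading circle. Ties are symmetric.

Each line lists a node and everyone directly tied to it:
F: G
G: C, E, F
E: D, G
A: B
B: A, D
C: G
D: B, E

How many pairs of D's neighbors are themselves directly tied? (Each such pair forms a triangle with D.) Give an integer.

0

D's neighbors are B and E, but none of them are tied to each other, so no triangle contains D.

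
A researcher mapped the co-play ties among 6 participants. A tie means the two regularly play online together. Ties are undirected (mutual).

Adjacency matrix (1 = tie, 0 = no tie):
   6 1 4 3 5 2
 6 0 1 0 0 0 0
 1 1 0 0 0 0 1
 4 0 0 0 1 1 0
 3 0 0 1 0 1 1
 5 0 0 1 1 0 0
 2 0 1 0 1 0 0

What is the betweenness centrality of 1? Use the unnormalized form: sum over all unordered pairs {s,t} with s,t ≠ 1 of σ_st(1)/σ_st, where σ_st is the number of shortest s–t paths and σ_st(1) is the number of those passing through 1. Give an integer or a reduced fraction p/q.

4

Pairs whose geodesics pass through 1 — 6–4: 1; 6–3: 1; 6–5: 1; 6–2: 1.
All other pairs contribute 0.
Summing the contributions gives betweenness(1) = 4.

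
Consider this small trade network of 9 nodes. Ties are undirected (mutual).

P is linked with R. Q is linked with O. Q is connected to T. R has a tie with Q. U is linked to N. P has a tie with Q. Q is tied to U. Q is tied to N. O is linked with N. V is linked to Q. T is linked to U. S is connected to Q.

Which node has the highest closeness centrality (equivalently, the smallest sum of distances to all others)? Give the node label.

Farness (sum of distances to all others) for each node — N:13, O:14, P:14, Q:8, R:14, S:15, T:14, U:13, V:15.
The smallest farness is 8, for Q, so Q has the highest closeness.

Q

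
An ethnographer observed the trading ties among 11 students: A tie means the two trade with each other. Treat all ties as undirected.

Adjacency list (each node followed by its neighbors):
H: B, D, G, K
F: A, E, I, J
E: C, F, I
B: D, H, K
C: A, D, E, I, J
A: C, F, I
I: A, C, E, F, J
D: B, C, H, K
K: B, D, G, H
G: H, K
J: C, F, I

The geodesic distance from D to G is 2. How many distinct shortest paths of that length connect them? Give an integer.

2

The shortest distance is 2. The length-2 paths are: D–H–G; D–K–G.
That gives 2 distinct shortest paths.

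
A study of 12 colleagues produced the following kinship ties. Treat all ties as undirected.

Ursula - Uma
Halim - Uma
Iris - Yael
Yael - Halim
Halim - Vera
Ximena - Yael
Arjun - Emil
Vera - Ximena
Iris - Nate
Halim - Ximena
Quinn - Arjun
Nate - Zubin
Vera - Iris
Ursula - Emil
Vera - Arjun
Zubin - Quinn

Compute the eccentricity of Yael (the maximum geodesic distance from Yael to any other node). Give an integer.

4

Distances from Yael: Arjun:3, Emil:4, Halim:1, Iris:1, Nate:2, Quinn:4, Uma:2, Ursula:3, Vera:2, Ximena:1, Zubin:3.
The largest is 4 (to Emil and Quinn), so the eccentricity of Yael is 4.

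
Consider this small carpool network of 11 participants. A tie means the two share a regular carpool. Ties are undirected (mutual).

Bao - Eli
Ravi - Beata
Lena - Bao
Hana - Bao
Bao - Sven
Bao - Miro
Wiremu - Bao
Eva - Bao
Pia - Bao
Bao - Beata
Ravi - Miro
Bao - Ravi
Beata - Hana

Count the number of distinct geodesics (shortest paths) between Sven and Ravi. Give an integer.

The shortest distance is 2, and the only length-2 path is Sven–Bao–Ravi. So there is exactly 1 shortest path.

1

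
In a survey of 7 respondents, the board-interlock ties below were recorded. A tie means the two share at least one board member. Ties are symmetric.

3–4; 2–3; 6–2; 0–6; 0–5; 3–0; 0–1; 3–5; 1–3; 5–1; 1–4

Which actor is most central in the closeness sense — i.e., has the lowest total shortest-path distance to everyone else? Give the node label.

Farness (sum of distances to all others) for each node — 0:8, 1:8, 2:10, 3:7, 4:11, 5:9, 6:11.
The smallest farness is 7, for 3, so 3 has the highest closeness.

3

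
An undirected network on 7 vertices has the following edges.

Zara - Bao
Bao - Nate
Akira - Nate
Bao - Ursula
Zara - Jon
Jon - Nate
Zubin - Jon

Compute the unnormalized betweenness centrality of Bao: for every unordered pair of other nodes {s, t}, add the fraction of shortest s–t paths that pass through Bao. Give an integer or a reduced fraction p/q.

Pairs whose geodesics pass through Bao — Jon–Ursula: 2/2; Nate–Zara: 1/2; Nate–Ursula: 1; Zubin–Ursula: 2/2; Zara–Ursula: 1; Zara–Akira: 1/2; Ursula–Akira: 1.
All other pairs contribute 0.
Summing the contributions gives betweenness(Bao) = 6.

6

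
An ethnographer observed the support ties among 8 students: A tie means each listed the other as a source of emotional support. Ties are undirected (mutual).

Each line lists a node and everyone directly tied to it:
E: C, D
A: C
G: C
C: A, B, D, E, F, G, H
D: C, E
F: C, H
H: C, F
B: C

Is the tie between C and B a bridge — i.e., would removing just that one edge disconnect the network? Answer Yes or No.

Yes

Without the C–B edge there is no alternate route between C and B, so the network disconnects. It is a bridge.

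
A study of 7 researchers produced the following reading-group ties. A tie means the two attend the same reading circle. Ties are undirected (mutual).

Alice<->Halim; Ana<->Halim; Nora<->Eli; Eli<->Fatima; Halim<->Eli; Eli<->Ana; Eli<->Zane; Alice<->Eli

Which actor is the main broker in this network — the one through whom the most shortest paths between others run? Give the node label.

Eli

Unnormalized betweenness of each node: Alice:0, Ana:0, Eli:25/2, Fatima:0, Halim:1/2, Nora:0, Zane:0.
Eli has the largest value, 25/2, making it the main broker — the node through which the most shortest paths run.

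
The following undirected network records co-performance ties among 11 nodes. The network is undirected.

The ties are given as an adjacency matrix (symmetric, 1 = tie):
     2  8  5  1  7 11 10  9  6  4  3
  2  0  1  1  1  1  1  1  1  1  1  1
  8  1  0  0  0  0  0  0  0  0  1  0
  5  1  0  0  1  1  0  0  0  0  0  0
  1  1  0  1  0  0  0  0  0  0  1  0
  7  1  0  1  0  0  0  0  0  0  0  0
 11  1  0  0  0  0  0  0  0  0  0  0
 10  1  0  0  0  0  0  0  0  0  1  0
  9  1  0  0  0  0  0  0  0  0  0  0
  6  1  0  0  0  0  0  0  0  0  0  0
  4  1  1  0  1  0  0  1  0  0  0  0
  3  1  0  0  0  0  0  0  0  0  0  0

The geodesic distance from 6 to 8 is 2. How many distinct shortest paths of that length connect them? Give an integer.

The shortest distance is 2, and the only length-2 path is 6–2–8. So there is exactly 1 shortest path.

1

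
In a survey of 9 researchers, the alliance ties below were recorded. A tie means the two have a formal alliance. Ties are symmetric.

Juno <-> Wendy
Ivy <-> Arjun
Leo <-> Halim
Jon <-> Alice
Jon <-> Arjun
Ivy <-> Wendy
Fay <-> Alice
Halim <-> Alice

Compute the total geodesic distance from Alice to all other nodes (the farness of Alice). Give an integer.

19

Distances from Alice: Arjun:2, Fay:1, Halim:1, Ivy:3, Jon:1, Juno:5, Leo:2, Wendy:4.
Sum = 2 + 1 + 1 + 3 + 1 + 5 + 2 + 4 = 19.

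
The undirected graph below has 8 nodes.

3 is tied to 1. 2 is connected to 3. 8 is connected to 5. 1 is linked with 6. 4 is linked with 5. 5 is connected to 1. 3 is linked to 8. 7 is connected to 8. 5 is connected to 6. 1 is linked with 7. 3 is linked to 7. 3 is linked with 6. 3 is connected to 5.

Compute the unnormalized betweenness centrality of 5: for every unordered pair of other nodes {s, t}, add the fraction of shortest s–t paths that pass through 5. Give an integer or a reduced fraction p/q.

Pairs whose geodesics pass through 5 — 2–4: 1; 4–8: 1; 4–7: 3/3; 4–6: 1; 4–1: 1; 4–3: 1; 8–6: 1/2; 8–1: 1/3.
All other pairs contribute 0.
Summing the contributions gives betweenness(5) = 41/6.

41/6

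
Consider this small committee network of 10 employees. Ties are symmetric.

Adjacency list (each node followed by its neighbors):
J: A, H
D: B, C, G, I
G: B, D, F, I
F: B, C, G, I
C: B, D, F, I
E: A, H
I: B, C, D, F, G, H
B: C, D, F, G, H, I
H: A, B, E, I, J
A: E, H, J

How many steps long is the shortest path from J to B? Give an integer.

2

One shortest route is J – H – B, which uses 2 edges, and J and B are not directly tied, so nothing shorter exists. So d(J,B) = 2.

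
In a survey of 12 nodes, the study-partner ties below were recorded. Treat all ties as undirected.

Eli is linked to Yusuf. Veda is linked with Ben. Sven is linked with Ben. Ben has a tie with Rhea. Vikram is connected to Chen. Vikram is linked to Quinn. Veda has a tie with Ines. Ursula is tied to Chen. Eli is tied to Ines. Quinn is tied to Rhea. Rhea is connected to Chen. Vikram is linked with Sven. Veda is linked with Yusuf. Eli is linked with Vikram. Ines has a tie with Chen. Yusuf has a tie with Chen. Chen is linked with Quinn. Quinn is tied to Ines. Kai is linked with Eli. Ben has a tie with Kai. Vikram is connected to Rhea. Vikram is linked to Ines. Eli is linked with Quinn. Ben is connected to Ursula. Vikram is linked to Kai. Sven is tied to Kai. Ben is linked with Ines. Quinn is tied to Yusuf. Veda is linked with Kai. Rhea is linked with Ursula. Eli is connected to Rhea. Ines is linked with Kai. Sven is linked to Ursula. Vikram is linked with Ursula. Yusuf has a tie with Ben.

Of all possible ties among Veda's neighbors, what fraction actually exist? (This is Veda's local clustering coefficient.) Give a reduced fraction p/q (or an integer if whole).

2/3

Veda's neighbors: Ben, Ines, Kai, and Yusuf (k = 4).
Possible neighbor pairs: C(4,2) = 6. Edges among them: Ben–Ines, Ben–Kai, Ben–Yusuf, Ines–Kai → e = 4.
Clustering(Veda) = 4/6 = 2/3.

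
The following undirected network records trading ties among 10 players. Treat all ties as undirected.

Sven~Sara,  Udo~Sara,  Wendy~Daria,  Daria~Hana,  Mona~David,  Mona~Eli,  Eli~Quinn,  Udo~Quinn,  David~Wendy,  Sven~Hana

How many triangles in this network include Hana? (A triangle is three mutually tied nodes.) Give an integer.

0

Hana's neighbors are Daria and Sven, but none of them are tied to each other, so no triangle contains Hana.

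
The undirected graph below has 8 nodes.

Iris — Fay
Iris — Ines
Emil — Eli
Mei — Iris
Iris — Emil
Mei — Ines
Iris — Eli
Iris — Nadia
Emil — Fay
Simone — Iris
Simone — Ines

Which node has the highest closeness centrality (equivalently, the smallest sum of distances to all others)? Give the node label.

Farness (sum of distances to all others) for each node — Eli:12, Emil:11, Fay:12, Ines:11, Iris:7, Mei:12, Nadia:13, Simone:12.
The smallest farness is 7, for Iris, so Iris has the highest closeness.

Iris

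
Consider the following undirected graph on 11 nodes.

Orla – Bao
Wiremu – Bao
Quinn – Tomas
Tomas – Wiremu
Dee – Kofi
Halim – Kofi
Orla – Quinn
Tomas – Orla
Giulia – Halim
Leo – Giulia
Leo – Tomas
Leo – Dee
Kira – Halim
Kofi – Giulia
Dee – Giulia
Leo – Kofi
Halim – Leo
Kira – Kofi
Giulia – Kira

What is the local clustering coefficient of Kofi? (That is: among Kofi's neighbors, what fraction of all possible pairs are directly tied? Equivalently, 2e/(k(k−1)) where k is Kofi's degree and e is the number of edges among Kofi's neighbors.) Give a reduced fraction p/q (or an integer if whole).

7/10

Kofi's neighbors: Dee, Giulia, Halim, Kira, and Leo (k = 5).
Possible neighbor pairs: C(5,2) = 10. Edges among them: Dee–Giulia, Dee–Leo, Giulia–Halim, Giulia–Kira, Giulia–Leo, Halim–Kira, Halim–Leo → e = 7.
Clustering(Kofi) = 7/10.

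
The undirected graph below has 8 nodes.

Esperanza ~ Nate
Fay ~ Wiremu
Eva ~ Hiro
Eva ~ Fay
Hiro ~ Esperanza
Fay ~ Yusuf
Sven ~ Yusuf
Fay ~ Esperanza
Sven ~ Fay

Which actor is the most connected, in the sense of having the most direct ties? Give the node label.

Degrees — Esperanza:3, Eva:2, Fay:5, Hiro:2, Nate:1, Sven:2, Wiremu:1, Yusuf:2.
The maximum is 5, attained only by Fay.

Fay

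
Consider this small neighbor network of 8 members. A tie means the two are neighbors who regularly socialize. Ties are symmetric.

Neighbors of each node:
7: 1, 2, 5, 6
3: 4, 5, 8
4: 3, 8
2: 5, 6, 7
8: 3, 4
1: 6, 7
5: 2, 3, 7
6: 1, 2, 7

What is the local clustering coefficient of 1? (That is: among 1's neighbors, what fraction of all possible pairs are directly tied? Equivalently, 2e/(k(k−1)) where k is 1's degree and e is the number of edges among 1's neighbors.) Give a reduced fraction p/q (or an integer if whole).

1's neighbors: 6 and 7 (k = 2).
Possible neighbor pairs: C(2,2) = 1. Edges among them: 6–7 → e = 1.
Clustering(1) = 1/1.

1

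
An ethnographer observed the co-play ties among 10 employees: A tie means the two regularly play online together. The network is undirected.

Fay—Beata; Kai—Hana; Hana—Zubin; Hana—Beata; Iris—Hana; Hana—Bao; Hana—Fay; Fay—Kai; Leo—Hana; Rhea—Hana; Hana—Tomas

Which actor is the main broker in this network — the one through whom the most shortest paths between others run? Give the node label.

Unnormalized betweenness of each node: Bao:0, Beata:0, Fay:1/2, Hana:67/2, Iris:0, Kai:0, Leo:0, Rhea:0, Tomas:0, Zubin:0.
Hana has the largest value, 67/2, making it the main broker — the node through which the most shortest paths run.

Hana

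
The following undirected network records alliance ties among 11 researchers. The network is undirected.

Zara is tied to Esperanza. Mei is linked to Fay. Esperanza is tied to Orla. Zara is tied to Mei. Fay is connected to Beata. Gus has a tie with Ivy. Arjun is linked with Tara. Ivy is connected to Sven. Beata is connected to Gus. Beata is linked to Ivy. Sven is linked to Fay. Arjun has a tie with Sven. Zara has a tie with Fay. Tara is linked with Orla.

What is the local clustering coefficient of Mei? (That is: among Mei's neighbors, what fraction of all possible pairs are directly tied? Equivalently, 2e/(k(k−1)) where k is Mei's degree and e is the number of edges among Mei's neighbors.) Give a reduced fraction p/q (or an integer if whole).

Mei's neighbors: Fay and Zara (k = 2).
Possible neighbor pairs: C(2,2) = 1. Edges among them: Fay–Zara → e = 1.
Clustering(Mei) = 1/1.

1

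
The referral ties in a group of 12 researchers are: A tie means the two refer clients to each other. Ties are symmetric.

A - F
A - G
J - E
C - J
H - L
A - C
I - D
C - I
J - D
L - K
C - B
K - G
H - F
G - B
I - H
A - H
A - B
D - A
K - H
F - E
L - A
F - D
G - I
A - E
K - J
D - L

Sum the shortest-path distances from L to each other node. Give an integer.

18

Distances from L: A:1, B:2, C:2, D:1, E:2, F:2, G:2, H:1, I:2, J:2, K:1.
Sum = 1 + 2 + 2 + 1 + 2 + 2 + 2 + 1 + 2 + 2 + 1 = 18.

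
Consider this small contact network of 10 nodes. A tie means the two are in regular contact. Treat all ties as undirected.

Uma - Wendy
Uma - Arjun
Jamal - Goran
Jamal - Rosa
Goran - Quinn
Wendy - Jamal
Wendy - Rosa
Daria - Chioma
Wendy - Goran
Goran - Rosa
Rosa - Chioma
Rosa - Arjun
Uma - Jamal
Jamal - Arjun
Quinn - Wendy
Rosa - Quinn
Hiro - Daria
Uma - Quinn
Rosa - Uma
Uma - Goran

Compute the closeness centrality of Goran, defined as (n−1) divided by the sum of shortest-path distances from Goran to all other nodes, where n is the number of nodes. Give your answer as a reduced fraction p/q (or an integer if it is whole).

Distances from Goran: Arjun:2, Chioma:2, Daria:3, Hiro:4, Jamal:1, Quinn:1, Rosa:1, Uma:1, Wendy:1. Sum = 16.
n = 10, so closeness = 9/16.

9/16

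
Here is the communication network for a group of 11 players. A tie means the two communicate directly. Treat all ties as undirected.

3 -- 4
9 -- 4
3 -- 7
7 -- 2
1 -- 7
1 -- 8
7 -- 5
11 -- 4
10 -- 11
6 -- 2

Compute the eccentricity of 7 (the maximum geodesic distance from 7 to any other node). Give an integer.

Distances from 7: 1:1, 2:1, 3:1, 4:2, 5:1, 6:2, 8:2, 9:3, 10:4, 11:3.
The largest is 4 (to 10), so the eccentricity of 7 is 4.

4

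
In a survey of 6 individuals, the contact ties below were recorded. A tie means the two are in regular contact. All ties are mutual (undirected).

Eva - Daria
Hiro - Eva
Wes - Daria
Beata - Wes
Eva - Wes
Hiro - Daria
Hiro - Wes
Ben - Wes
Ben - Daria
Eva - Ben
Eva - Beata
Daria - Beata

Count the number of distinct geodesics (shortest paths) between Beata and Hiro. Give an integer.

3

The shortest distance is 2. The length-2 paths are: Beata–Daria–Hiro; Beata–Eva–Hiro; Beata–Wes–Hiro.
That gives 3 distinct shortest paths.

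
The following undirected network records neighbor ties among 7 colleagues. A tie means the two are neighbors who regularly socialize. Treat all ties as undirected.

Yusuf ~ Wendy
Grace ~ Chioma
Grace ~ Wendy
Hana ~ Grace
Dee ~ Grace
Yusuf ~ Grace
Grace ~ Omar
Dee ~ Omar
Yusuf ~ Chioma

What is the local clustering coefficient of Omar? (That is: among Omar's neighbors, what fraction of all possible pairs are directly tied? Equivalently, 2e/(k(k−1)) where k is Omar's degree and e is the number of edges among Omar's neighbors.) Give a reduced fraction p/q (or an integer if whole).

1

Omar's neighbors: Dee and Grace (k = 2).
Possible neighbor pairs: C(2,2) = 1. Edges among them: Dee–Grace → e = 1.
Clustering(Omar) = 1/1.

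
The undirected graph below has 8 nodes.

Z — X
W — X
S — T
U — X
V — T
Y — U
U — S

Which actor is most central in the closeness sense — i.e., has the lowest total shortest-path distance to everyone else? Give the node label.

U

Farness (sum of distances to all others) for each node — S:14, T:18, U:12, V:24, W:20, X:14, Y:18, Z:20.
The smallest farness is 12, for U, so U has the highest closeness.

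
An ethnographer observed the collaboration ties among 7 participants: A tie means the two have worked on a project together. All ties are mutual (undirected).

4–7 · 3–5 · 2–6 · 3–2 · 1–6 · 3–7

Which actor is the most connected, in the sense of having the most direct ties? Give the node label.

3

Degrees — 1:1, 2:2, 3:3, 4:1, 5:1, 6:2, 7:2.
The maximum is 3, attained only by 3.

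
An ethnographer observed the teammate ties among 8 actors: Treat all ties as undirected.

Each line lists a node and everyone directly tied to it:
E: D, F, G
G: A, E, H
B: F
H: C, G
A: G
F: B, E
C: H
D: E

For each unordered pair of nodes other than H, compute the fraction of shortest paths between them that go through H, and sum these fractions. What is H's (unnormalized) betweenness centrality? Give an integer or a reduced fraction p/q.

Pairs whose geodesics pass through H — D–C: 1; E–C: 1; A–C: 1; C–F: 1; C–G: 1; C–B: 1.
All other pairs contribute 0.
Summing the contributions gives betweenness(H) = 6.

6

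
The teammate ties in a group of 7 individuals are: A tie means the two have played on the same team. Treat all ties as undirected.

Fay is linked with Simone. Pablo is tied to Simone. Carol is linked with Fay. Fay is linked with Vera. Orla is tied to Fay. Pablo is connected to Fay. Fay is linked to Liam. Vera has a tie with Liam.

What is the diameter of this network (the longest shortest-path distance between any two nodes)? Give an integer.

2

Eccentricity of each node (its greatest distance to any other): Carol:2, Fay:1, Liam:2, Orla:2, Pablo:2, Simone:2, Vera:2.
The maximum eccentricity is 2, realized for instance by the pair Carol–Pablo via Carol – Fay – Pablo. So the diameter is 2.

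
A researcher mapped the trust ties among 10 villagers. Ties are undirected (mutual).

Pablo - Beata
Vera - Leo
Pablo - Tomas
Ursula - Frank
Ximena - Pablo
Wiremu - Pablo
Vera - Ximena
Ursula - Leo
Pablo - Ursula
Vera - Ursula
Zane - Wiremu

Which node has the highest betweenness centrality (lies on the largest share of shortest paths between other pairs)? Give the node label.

Unnormalized betweenness of each node: Beata:0, Frank:0, Leo:0, Pablo:26, Tomas:0, Ursula:31/2, Vera:2, Wiremu:8, Ximena:5/2, Zane:0.
Pablo has the largest value, 26, making it the main broker — the node through which the most shortest paths run.

Pablo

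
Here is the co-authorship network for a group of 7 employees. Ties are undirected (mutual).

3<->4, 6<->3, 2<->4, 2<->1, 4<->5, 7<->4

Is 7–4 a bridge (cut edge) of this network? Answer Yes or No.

Without the 7–4 edge there is no alternate route between 7 and 4, so the network disconnects. It is a bridge.

Yes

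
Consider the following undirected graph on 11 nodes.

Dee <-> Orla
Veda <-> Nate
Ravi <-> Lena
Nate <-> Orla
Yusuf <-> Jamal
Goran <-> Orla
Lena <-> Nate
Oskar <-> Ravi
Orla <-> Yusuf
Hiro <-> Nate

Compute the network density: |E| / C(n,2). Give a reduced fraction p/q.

2/11

There are 10 edges and 11 nodes, so the maximum possible is C(11,2) = 55.
Density = 10/55 = 2/11.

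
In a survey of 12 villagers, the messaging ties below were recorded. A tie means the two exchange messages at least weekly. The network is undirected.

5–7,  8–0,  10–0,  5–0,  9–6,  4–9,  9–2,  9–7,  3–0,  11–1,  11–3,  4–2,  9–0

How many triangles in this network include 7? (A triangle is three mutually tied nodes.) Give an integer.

0

7's neighbors are 5 and 9, but none of them are tied to each other, so no triangle contains 7.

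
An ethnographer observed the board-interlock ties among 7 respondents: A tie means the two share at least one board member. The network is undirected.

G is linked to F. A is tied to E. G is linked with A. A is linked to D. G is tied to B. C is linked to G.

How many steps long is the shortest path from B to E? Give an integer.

3

One shortest route is B – G – A – E, which uses 3 edges, and at distance 2 from B we only reach {A, C, F}, which does not include E. So d(B,E) = 3.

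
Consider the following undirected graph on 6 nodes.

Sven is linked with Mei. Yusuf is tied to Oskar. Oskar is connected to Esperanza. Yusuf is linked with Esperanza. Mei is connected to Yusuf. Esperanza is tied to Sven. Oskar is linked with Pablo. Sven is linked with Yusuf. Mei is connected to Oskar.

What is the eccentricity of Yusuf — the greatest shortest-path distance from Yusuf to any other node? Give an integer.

2

Distances from Yusuf: Esperanza:1, Mei:1, Oskar:1, Pablo:2, Sven:1.
The largest is 2 (to Pablo), so the eccentricity of Yusuf is 2.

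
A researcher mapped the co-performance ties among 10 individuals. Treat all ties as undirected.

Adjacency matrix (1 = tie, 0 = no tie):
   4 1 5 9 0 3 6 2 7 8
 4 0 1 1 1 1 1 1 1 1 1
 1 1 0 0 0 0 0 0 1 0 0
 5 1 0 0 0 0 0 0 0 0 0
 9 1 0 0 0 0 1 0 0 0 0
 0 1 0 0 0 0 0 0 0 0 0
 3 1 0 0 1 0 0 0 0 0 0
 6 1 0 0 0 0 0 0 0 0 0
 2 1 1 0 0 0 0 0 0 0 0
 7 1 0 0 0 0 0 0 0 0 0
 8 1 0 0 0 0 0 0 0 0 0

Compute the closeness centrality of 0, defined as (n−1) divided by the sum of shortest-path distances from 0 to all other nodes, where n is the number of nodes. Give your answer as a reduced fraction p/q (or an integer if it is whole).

9/17

Distances from 0: 1:2, 2:2, 3:2, 4:1, 5:2, 6:2, 7:2, 8:2, 9:2. Sum = 17.
n = 10, so closeness = 9/17.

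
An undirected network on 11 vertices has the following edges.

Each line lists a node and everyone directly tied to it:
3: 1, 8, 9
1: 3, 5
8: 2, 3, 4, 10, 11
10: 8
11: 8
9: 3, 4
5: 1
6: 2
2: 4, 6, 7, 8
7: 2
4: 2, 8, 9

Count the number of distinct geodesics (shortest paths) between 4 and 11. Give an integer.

1

The shortest distance is 2, and the only length-2 path is 4–8–11. So there is exactly 1 shortest path.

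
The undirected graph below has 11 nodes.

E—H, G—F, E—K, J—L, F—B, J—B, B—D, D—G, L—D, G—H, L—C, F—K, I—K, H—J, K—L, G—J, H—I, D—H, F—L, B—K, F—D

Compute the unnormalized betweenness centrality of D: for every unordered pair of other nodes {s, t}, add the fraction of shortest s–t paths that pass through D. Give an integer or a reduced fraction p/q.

7/2

Pairs whose geodesics pass through D — C–B: 1/4; C–G: 1/3; C–H: 1/2; F–H: 1/2; L–B: 1/4; L–G: 1/3; L–H: 1/2; B–G: 1/3; B–H: 1/2.
All other pairs contribute 0.
Summing the contributions gives betweenness(D) = 7/2.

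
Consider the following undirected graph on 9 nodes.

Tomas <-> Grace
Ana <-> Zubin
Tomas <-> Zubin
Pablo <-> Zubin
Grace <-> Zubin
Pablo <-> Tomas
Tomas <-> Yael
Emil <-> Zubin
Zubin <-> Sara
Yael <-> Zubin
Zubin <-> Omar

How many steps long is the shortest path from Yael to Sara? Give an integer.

2

One shortest route is Yael – Zubin – Sara, which uses 2 edges, and Yael and Sara are not directly tied, so nothing shorter exists. So d(Yael,Sara) = 2.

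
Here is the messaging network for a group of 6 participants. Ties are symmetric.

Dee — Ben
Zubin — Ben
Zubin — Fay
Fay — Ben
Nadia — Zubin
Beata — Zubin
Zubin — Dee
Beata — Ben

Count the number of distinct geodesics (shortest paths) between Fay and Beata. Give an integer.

2

The shortest distance is 2. The length-2 paths are: Fay–Zubin–Beata; Fay–Ben–Beata.
That gives 2 distinct shortest paths.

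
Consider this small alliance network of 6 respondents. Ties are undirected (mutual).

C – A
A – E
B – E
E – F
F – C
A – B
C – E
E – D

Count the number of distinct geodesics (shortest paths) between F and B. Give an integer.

1

The shortest distance is 2, and the only length-2 path is F–E–B. So there is exactly 1 shortest path.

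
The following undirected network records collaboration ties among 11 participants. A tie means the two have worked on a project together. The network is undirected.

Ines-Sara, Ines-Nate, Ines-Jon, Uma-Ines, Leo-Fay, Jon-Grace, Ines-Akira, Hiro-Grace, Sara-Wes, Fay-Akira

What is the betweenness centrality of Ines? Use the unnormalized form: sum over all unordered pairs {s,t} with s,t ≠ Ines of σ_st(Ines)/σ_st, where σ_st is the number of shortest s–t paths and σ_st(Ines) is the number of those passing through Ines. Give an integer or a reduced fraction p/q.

38

Pairs whose geodesics pass through Ines — Fay–Sara: 1; Fay–Grace: 1; Fay–Wes: 1; Fay–Nate: 1; Fay–Jon: 1; Fay–Uma: 1; Fay–Hiro: 1; Sara–Akira: 1; Sara–Grace: 1; Sara–Leo: 1; Sara–Nate: 1; Sara–Jon: 1; Sara–Uma: 1; Sara–Hiro: 1 … (+24 more pairs).
All other pairs contribute 0.
Summing the contributions gives betweenness(Ines) = 38.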